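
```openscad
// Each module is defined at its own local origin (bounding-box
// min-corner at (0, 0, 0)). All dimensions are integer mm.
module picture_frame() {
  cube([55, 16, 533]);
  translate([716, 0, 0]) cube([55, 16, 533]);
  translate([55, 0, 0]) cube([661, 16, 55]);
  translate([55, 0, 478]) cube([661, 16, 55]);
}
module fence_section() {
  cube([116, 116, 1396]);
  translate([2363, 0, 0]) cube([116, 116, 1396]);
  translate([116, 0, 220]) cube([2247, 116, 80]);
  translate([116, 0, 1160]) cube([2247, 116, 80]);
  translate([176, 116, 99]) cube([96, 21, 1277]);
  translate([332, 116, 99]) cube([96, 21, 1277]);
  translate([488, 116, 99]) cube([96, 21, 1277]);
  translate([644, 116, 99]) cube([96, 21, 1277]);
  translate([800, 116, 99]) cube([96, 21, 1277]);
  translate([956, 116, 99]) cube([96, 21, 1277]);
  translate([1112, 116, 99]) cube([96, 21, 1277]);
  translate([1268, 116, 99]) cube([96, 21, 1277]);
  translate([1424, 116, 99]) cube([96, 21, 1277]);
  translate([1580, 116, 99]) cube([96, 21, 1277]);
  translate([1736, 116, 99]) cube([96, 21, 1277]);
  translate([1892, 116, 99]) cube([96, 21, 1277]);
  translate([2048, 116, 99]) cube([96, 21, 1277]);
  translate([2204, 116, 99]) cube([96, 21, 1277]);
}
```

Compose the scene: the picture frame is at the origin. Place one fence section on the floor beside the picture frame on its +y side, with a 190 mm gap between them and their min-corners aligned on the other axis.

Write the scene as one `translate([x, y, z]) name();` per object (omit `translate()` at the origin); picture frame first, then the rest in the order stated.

picture_frame();
translate([0, 206, 0]) fence_section();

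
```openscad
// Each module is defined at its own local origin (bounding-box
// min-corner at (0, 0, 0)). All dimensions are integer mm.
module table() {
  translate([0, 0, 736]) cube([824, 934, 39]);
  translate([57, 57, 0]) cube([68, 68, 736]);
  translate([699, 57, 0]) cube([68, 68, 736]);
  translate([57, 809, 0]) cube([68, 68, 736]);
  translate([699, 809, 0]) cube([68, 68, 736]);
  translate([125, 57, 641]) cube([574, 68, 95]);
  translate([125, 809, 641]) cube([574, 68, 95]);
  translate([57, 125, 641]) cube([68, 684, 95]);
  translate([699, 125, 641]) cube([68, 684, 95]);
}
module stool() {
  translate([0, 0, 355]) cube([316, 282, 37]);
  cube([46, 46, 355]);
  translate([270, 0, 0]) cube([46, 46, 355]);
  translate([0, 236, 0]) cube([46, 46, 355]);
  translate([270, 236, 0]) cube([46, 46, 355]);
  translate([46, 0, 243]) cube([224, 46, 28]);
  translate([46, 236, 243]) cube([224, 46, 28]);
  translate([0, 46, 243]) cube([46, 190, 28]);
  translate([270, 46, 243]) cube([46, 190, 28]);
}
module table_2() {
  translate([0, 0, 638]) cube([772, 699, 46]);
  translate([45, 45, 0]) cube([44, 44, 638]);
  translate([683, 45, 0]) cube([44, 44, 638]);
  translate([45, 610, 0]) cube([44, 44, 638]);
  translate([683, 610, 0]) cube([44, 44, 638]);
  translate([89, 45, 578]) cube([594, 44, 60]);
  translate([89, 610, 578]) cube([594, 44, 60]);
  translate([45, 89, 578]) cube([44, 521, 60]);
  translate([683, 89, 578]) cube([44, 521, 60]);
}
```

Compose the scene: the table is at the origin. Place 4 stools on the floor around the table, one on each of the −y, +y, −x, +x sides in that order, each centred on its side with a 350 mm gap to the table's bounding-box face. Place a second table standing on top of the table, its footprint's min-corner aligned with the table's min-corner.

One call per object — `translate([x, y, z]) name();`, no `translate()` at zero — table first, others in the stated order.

table();
translate([254, -632, 0]) stool();
translate([254, 1284, 0]) stool();
translate([-666, 326, 0]) stool();
translate([1174, 326, 0]) stool();
translate([0, 0, 775]) table_2();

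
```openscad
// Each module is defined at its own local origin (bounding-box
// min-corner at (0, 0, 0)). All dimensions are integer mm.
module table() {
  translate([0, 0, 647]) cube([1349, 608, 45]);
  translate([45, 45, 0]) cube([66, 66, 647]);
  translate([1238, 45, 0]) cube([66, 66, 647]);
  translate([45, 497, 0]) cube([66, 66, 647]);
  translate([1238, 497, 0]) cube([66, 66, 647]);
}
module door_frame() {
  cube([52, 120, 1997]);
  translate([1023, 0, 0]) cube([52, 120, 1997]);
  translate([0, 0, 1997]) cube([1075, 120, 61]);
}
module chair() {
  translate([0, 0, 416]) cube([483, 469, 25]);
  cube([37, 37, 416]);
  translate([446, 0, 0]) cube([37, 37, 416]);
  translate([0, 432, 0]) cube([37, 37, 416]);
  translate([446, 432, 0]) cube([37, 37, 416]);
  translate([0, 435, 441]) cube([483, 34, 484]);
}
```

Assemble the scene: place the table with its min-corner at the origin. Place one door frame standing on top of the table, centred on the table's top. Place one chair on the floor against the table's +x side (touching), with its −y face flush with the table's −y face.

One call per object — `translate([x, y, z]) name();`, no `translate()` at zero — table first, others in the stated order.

table();
translate([137, 244, 692]) door_frame();
translate([1349, 0, 0]) chair();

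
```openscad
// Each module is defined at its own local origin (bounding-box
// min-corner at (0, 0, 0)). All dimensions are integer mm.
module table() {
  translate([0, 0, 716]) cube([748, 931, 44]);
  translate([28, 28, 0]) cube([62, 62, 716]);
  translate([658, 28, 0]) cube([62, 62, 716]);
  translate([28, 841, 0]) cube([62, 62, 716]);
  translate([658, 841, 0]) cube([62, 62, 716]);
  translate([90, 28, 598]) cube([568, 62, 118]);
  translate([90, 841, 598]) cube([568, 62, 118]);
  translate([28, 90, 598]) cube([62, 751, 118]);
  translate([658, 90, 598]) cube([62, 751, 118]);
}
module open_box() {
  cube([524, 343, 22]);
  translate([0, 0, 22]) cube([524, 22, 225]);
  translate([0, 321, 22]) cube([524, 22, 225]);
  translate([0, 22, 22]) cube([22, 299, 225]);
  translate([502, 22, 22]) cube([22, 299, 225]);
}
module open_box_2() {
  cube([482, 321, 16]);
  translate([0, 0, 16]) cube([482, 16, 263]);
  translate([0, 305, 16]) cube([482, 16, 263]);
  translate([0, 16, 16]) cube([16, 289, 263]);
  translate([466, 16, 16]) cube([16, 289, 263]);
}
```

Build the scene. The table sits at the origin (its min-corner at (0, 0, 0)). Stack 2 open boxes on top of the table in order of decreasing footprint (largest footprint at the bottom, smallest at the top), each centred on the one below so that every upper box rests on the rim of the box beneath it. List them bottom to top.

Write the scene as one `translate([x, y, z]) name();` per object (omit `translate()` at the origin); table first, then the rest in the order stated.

table();
translate([112, 294, 760]) open_box();
translate([133, 305, 1007]) open_box_2();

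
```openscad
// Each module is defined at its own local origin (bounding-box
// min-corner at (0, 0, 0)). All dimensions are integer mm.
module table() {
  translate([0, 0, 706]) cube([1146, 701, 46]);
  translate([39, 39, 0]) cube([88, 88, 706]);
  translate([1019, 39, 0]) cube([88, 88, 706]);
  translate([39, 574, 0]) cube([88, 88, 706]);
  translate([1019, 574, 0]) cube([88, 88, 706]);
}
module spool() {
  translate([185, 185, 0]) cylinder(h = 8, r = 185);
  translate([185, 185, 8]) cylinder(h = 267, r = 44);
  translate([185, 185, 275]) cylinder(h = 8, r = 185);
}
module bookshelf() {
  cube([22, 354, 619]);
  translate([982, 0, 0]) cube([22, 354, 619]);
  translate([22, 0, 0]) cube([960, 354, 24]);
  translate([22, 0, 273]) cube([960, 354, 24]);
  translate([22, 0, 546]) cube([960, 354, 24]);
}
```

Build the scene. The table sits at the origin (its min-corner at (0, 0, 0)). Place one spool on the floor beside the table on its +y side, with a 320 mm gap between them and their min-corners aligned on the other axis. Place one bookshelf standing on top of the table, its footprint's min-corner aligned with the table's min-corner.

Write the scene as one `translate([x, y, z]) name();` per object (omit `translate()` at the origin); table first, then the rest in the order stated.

table();
translate([0, 1021, 0]) spool();
translate([0, 0, 752]) bookshelf();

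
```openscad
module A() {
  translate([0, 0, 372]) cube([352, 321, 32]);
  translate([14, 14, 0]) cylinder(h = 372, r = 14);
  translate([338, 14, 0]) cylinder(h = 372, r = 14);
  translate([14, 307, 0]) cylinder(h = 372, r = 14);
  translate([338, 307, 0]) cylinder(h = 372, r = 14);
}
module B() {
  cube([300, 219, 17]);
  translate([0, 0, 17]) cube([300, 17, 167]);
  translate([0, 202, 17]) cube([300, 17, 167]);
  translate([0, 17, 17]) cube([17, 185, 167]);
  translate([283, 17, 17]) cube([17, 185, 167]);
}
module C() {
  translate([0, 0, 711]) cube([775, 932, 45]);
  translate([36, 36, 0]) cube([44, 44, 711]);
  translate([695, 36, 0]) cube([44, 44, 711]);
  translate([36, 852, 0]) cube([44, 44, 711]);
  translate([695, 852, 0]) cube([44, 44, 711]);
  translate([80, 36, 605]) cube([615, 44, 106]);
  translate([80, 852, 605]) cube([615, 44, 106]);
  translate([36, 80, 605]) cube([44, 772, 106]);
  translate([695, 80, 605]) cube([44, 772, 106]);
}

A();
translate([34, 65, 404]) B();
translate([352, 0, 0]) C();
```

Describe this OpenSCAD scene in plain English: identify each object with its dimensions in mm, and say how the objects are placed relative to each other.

A is a simple wooden stool: a rectangular seat 352 mm (x) by 321 mm (y), 32 mm thick, top face at z = 404 mm, on four round legs, each 28 mm in diameter. The legs rest on z = 0, each leg's axis is inset half a diameter from the nearest pair of seat edges (so the leg's bounding box is flush with the corner).

B is an open-topped rectangular box: outside dimensions 300×219×184 mm, with a uniform wall and base thickness of 17 mm. The base is a full 300×219 slab on the floor; four walls sit on top of the base. The front and back walls (the −y and +y sides) span the full width; the two side walls fit between them.

C is a table: top 775 mm (x) × 932 mm (y), 45 mm thick, upper face at z = 756 mm, on four 44×44 mm square legs, each inset 36 mm from the nearest pair of top edges, running from z = 0 to the bottom of the top. Four apron rails, 44 mm thick and 106 mm tall, run between adjacent legs with their top edges flush with the underside of the top and their outer faces flush with the legs' outer faces.

The open box is on top of the stool. The table is against the stool's +x side, with their −y faces flush.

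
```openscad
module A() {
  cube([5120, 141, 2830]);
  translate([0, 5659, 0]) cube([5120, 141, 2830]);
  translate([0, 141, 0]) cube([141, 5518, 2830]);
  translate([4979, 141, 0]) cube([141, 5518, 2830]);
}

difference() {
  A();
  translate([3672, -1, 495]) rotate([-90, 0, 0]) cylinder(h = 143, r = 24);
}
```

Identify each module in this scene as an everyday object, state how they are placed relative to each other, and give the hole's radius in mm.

A is a house frame. The house frame has a circular hole through its front wall. The hole's radius is 24 mm.

The subtracted cylinder has r = 24 mm.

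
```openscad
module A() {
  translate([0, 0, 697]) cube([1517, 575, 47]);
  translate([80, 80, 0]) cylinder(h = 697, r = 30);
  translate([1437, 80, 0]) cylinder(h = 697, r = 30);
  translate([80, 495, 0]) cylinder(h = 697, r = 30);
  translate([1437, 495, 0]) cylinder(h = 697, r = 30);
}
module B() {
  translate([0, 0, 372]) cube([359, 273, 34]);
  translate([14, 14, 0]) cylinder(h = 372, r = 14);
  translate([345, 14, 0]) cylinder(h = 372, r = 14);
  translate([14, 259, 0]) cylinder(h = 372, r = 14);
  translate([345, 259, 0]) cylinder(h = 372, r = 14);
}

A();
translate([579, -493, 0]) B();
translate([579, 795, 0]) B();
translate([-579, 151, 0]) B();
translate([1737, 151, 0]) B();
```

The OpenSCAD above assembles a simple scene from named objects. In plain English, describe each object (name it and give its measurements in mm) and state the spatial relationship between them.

A is a rectangular dining table. The top is 1517×575×47 mm with its upper surface at z = 744 mm. It stands on four round legs of 60 mm diameter, each leg's bounding box inset 50 mm from the nearest pair of top edges, running from the floor to the underside of the top.

B is a four-legged stool. The seat is 359×273 mm, 34 mm thick, top at z = 406 mm. It stands on four round legs, each 28 mm in diameter, from z = 0 to the seat underside, each leg's axis is inset half a diameter from the nearest pair of seat edges (so the leg's bounding box is flush with the corner).

Four stools sit around the table at the −y, +y, −x, +x sides.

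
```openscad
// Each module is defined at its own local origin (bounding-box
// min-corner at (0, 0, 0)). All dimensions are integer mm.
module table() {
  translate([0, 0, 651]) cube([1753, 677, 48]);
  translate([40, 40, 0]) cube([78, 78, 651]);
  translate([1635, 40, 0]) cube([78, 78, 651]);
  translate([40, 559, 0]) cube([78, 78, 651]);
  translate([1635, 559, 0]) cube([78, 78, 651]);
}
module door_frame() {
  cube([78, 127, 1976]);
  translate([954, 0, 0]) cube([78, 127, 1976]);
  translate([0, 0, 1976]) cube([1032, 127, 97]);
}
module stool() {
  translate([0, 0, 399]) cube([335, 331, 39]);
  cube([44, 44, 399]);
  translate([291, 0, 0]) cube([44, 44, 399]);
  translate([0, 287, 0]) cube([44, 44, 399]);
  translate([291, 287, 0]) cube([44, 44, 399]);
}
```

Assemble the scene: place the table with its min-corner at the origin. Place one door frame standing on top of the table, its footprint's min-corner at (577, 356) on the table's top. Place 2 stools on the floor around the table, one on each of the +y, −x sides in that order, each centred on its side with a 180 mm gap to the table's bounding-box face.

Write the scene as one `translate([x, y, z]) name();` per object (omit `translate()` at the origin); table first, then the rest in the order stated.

table();
translate([577, 356, 699]) door_frame();
translate([709, 857, 0]) stool();
translate([-515, 173, 0]) stool();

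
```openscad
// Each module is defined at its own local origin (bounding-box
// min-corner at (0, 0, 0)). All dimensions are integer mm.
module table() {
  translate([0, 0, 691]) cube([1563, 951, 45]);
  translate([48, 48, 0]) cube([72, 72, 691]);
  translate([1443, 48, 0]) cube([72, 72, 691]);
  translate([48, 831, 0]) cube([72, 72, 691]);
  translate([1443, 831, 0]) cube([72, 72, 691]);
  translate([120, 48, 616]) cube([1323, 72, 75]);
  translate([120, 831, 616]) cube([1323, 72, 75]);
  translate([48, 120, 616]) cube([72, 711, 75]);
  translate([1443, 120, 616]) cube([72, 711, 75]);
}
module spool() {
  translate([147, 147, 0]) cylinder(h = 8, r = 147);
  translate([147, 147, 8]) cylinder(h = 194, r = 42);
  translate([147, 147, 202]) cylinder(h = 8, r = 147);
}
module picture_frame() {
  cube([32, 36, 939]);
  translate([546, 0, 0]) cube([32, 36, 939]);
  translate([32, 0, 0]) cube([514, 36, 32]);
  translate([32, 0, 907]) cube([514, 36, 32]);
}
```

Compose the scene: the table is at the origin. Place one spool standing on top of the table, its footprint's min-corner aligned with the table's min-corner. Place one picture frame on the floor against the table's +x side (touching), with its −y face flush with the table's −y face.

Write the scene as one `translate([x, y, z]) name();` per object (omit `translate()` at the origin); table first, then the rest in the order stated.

table();
translate([0, 0, 736]) spool();
translate([1563, 0, 0]) picture_frame();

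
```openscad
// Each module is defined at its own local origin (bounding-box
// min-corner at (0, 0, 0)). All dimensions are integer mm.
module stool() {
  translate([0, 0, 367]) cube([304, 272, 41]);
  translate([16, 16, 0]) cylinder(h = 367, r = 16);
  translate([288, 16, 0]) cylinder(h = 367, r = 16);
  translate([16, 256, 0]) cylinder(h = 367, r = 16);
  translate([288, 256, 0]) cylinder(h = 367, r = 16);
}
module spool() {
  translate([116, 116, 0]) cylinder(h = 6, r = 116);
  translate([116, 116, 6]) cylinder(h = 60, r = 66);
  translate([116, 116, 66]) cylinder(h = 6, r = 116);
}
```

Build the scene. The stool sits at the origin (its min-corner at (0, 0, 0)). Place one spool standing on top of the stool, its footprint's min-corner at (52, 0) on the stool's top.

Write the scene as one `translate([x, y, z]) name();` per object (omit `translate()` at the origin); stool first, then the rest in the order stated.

stool();
translate([52, 0, 408]) spool();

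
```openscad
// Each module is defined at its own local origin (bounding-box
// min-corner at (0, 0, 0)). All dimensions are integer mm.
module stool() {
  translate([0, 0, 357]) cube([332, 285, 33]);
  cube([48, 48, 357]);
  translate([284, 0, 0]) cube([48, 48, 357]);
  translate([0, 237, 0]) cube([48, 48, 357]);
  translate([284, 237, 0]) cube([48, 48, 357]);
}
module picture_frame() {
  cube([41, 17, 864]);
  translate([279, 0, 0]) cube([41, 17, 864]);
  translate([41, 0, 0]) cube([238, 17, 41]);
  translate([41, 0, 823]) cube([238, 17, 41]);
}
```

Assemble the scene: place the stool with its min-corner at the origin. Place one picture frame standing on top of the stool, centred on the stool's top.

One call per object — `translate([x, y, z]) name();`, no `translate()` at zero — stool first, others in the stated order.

stool();
translate([6, 134, 390]) picture_frame();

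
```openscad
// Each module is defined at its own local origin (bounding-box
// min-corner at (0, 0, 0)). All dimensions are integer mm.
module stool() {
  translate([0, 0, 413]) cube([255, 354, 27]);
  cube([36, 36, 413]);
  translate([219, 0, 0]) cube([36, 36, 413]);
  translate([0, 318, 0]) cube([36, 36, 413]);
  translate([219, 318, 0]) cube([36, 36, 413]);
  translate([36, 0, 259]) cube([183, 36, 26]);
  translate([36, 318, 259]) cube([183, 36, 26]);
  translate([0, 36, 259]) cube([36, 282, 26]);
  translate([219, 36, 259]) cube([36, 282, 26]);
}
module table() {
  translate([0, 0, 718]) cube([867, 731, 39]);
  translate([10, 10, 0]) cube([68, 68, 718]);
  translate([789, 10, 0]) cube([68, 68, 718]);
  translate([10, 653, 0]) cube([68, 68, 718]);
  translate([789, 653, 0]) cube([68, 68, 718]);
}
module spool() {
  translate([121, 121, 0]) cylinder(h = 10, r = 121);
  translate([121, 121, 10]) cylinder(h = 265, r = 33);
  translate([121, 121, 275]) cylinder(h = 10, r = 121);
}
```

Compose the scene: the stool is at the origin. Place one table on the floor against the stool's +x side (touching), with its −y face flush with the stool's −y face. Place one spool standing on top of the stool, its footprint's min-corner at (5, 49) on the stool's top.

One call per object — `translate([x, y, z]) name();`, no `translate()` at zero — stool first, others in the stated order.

stool();
translate([255, 0, 0]) table();
translate([5, 49, 440]) spool();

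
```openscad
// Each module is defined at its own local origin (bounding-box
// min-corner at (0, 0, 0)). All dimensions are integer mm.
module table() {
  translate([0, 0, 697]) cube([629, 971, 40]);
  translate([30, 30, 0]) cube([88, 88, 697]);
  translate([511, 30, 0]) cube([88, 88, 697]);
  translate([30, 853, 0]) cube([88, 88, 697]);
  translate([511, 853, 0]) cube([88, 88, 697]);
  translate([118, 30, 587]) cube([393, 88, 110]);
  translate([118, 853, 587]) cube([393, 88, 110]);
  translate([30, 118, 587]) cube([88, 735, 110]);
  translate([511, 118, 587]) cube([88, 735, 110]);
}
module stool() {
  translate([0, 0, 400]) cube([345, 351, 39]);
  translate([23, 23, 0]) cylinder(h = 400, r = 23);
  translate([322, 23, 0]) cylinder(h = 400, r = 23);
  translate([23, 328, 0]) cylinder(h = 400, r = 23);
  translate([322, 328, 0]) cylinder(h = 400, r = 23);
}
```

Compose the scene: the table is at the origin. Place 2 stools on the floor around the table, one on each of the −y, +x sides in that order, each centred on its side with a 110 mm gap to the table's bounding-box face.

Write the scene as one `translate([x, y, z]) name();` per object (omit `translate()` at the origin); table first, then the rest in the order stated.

table();
translate([142, -461, 0]) stool();
translate([739, 310, 0]) stool();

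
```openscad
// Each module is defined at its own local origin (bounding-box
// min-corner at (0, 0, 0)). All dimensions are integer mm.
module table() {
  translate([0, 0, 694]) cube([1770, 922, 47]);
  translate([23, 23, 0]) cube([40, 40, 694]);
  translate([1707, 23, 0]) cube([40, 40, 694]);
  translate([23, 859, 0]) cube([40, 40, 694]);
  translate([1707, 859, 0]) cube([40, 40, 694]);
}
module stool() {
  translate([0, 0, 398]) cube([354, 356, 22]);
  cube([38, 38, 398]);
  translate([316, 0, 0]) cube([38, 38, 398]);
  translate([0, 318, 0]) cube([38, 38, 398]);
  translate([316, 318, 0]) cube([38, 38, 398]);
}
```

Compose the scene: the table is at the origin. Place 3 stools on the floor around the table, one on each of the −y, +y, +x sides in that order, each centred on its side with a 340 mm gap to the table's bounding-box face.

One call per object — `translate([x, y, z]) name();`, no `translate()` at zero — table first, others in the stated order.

table();
translate([708, -696, 0]) stool();
translate([708, 1262, 0]) stool();
translate([2110, 283, 0]) stool();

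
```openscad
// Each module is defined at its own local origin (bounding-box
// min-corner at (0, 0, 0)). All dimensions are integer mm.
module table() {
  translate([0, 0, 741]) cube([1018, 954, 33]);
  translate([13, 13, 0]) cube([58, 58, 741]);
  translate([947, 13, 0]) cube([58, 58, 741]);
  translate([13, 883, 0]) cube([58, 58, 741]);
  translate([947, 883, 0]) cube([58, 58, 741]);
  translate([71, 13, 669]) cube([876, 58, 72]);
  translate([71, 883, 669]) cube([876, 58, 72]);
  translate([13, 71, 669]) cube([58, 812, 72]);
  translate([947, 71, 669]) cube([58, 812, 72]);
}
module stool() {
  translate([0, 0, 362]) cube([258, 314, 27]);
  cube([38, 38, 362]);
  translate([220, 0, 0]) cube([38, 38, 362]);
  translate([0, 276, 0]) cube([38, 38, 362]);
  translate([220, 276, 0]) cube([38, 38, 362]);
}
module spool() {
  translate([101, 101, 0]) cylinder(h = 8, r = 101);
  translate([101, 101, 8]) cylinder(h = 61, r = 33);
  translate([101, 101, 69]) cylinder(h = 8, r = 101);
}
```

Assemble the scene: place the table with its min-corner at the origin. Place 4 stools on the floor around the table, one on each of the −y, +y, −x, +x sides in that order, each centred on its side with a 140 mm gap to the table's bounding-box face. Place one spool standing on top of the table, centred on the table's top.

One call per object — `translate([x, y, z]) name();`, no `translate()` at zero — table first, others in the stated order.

table();
translate([380, -454, 0]) stool();
translate([380, 1094, 0]) stool();
translate([-398, 320, 0]) stool();
translate([1158, 320, 0]) stool();
translate([408, 376, 774]) spool();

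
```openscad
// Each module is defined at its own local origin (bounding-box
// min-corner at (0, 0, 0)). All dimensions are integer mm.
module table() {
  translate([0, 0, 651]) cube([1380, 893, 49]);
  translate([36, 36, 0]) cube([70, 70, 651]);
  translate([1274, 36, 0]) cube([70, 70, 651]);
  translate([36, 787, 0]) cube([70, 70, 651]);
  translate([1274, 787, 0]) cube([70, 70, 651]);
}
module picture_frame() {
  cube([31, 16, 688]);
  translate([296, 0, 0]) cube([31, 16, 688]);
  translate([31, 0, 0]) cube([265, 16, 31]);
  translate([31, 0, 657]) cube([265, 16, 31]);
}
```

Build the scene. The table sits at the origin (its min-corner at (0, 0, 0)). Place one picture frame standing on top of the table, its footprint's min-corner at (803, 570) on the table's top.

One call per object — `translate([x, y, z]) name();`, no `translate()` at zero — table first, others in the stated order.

table();
translate([803, 570, 700]) picture_frame();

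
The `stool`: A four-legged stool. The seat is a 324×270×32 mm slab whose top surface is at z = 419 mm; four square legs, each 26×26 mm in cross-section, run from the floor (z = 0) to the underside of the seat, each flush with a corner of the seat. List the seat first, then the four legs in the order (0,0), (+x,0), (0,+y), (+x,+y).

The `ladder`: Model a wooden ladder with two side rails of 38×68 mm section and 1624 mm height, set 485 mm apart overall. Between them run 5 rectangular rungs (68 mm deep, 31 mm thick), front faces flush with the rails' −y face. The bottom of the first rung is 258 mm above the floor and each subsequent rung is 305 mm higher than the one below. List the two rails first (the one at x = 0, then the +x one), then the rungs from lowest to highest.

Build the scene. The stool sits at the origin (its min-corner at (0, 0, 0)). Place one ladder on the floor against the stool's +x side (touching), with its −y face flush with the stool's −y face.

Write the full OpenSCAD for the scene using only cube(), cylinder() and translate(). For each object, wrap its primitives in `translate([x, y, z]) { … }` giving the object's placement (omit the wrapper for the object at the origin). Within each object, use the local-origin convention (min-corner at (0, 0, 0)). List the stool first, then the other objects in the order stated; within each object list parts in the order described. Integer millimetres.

translate([0, 0, 387]) cube([324, 270, 32]);
cube([26, 26, 387]);
translate([298, 0, 0]) cube([26, 26, 387]);
translate([0, 244, 0]) cube([26, 26, 387]);
translate([298, 244, 0]) cube([26, 26, 387]);
translate([324, 0, 0]) {
  cube([38, 68, 1624]);
  translate([447, 0, 0]) cube([38, 68, 1624]);
  translate([38, 0, 258]) cube([409, 68, 31]);
  translate([38, 0, 563]) cube([409, 68, 31]);
  translate([38, 0, 868]) cube([409, 68, 31]);
  translate([38, 0, 1173]) cube([409, 68, 31]);
  translate([38, 0, 1478]) cube([409, 68, 31]);
}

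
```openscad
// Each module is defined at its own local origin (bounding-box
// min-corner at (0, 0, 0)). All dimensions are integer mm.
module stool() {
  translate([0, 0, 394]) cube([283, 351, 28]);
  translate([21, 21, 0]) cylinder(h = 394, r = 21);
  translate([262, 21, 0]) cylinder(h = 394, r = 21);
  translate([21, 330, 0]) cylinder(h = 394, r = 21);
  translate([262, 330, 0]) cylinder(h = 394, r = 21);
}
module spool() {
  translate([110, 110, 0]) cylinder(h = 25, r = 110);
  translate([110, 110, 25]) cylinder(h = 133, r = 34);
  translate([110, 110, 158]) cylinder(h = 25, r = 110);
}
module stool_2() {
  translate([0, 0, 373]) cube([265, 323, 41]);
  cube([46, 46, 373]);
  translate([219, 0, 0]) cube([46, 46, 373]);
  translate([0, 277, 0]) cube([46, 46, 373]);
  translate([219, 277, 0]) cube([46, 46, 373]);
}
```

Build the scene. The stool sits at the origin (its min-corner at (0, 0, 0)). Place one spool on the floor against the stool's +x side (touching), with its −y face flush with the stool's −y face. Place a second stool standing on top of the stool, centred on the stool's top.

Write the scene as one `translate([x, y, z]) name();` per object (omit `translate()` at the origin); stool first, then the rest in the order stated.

stool();
translate([283, 0, 0]) spool();
translate([9, 14, 422]) stool_2();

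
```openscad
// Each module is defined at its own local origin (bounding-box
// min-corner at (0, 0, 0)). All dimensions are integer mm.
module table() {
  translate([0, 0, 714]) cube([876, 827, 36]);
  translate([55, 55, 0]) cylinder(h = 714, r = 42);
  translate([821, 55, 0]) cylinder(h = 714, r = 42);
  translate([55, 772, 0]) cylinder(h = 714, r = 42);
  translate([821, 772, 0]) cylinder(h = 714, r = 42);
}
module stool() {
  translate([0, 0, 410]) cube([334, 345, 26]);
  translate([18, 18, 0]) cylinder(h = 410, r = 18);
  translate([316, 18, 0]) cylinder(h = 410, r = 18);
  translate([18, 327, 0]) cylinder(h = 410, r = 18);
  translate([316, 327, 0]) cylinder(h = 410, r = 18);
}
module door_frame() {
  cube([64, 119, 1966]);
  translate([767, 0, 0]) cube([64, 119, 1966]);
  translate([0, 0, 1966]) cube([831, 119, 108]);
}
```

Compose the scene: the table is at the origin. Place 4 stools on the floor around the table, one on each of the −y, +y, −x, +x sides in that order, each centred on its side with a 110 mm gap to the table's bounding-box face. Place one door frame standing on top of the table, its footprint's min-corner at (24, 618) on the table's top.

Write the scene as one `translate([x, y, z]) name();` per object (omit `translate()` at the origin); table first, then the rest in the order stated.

table();
translate([271, -455, 0]) stool();
translate([271, 937, 0]) stool();
translate([-444, 241, 0]) stool();
translate([986, 241, 0]) stool();
translate([24, 618, 750]) door_frame();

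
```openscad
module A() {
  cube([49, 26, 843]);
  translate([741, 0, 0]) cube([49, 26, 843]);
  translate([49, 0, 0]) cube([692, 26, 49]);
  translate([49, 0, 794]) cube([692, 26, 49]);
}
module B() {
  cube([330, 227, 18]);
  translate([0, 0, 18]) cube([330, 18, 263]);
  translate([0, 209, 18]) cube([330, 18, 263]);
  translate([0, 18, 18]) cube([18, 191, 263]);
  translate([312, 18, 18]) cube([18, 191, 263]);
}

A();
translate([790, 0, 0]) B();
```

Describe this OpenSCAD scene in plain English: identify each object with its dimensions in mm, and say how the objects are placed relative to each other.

A is a picture frame with a 692×745 mm rectangular opening (x by z) and a uniform 49 mm border on every side. Frame depth is 26 mm along y. It is built from two vertical stiles running the full outside height and two horizontal rails spanning the gap between the stiles.

B is an open-topped rectangular box: outside dimensions 330×227×281 mm, with a uniform wall and base thickness of 18 mm. The base is a full 330×227 slab on the floor; four walls sit on top of the base. The front and back walls (the −y and +y sides) span the full width; the two side walls fit between them.

The open box is against the picture frame's +x side, with their −y faces flush.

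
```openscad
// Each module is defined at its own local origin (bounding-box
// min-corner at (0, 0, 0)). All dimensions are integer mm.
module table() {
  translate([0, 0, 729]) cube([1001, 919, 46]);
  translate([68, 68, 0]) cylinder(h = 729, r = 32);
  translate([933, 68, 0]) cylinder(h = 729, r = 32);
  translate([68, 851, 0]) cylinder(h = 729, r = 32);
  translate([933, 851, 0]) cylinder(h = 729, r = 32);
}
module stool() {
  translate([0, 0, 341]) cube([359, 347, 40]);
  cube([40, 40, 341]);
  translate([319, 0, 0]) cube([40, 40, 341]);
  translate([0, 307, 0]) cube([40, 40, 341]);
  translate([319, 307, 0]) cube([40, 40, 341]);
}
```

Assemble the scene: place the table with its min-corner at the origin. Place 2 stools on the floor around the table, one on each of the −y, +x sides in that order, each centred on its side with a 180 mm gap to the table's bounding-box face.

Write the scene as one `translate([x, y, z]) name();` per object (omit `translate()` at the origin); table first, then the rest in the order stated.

table();
translate([321, -527, 0]) stool();
translate([1181, 286, 0]) stool();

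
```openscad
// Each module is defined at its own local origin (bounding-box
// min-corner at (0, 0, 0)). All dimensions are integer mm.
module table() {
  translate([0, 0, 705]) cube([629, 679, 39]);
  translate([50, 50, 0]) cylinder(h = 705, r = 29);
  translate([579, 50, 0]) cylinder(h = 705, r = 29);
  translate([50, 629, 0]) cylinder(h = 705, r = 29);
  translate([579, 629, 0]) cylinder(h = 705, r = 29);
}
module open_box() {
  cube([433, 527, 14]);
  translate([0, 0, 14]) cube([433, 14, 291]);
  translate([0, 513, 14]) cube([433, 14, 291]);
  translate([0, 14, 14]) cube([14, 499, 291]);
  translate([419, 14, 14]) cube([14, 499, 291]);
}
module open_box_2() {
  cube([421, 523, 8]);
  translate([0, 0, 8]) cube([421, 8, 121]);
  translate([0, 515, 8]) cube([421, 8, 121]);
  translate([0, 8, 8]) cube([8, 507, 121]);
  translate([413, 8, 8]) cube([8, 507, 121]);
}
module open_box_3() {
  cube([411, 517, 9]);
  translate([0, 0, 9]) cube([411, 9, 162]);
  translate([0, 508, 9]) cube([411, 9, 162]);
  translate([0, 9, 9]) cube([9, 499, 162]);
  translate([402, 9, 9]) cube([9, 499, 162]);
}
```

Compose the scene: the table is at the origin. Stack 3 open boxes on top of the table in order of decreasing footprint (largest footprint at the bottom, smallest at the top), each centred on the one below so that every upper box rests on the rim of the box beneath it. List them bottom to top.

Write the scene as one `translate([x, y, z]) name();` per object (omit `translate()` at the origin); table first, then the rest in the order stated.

table();
translate([98, 76, 744]) open_box();
translate([104, 78, 1049]) open_box_2();
translate([109, 81, 1178]) open_box_3();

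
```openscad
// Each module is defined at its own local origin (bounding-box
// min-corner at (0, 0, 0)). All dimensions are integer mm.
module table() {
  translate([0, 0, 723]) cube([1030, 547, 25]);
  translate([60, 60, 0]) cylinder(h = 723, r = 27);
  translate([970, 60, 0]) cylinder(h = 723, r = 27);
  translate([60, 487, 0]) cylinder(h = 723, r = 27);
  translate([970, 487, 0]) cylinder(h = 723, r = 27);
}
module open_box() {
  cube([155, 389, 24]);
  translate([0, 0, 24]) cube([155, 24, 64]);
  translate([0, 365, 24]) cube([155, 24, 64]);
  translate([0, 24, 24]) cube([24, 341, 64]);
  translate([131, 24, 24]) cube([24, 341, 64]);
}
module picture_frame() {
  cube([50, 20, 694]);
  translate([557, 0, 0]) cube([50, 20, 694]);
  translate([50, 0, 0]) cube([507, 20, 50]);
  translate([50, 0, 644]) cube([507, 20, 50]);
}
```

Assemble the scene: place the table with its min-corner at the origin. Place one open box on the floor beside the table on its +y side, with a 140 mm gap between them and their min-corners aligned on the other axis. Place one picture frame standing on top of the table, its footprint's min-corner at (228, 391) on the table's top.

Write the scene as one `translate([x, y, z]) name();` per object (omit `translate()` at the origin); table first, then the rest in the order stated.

table();
translate([0, 687, 0]) open_box();
translate([228, 391, 748]) picture_frame();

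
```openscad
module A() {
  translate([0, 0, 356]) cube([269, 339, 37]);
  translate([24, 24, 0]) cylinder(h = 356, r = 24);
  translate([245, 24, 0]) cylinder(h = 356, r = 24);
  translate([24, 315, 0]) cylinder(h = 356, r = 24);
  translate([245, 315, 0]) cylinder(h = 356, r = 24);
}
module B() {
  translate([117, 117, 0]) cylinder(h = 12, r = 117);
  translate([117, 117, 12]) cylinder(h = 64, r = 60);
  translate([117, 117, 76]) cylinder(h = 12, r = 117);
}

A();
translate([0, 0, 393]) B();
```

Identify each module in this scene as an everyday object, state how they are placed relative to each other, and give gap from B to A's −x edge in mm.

A is a stool. B is a spool. The spool is on top of the stool. The gap from the spool to the stool's −x edge is 0 mm.

The spool's min-x is at 0; the stool's min-x is 0; gap = 0 mm.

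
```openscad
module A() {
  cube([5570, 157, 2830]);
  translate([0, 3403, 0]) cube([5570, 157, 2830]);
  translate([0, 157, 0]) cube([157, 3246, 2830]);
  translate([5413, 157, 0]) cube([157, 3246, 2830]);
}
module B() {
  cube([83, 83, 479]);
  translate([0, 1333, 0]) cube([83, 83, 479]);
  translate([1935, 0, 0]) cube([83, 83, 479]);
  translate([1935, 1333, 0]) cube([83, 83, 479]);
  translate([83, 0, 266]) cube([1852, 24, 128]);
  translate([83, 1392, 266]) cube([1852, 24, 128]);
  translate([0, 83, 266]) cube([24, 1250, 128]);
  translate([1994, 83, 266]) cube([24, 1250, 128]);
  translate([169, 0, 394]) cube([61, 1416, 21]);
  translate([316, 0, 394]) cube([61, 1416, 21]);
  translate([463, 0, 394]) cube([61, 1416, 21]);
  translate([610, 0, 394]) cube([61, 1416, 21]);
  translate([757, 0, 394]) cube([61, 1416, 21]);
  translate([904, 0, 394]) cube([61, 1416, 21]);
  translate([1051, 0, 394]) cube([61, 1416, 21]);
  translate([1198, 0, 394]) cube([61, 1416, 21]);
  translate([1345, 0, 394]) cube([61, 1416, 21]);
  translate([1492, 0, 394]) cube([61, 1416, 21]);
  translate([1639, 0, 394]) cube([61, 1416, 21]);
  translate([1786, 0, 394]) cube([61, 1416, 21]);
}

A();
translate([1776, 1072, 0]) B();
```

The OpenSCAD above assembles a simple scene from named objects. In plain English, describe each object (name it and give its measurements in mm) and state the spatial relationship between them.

A is a box-shaped house frame (walls only): outside footprint 5570×3560 mm, wall height 2830 mm, wall thickness 157 mm. The two y-facing walls run the full x-width; the two x-facing walls fit between the inner faces of the y-facing walls.

B is a bed frame 2018 mm long (x) by 1416 mm wide (y). Four 83×83 mm corner posts, 479 mm tall, at the corners of the footprint. Four rails of 24 mm thickness and 128 mm height run between adjacent posts with their undersides at z = 266 mm, their outer faces flush with the outside of the frame (the two x-running rails run between the posts' inner faces; the two y-running rails run between the posts' inner faces). 12 slats, each 61 mm wide (x) and 21 mm thick, lie across the top of the two x-running rails, running the full 1416 mm width of the frame in y; the slats are evenly spaced along x between the inner faces of the end posts with equal gaps (rounded down to the nearest mm) at the −x end and between each pair — any rounding remainder accumulates at the +x end.

The bed frame sits inside the house frame, centred.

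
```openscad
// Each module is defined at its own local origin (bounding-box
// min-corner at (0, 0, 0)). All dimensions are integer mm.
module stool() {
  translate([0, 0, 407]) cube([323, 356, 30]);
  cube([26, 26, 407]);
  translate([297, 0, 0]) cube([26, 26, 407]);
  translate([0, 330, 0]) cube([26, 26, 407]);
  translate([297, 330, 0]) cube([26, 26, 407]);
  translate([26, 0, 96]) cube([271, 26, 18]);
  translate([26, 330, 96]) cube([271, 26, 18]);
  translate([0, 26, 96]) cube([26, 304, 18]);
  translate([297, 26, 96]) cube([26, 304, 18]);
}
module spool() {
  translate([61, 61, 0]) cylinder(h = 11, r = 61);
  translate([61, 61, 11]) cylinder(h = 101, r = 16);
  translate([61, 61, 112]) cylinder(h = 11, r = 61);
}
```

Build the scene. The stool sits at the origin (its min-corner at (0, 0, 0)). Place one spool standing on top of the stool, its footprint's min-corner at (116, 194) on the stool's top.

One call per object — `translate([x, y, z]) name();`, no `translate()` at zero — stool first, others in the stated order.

stool();
translate([116, 194, 437]) spool();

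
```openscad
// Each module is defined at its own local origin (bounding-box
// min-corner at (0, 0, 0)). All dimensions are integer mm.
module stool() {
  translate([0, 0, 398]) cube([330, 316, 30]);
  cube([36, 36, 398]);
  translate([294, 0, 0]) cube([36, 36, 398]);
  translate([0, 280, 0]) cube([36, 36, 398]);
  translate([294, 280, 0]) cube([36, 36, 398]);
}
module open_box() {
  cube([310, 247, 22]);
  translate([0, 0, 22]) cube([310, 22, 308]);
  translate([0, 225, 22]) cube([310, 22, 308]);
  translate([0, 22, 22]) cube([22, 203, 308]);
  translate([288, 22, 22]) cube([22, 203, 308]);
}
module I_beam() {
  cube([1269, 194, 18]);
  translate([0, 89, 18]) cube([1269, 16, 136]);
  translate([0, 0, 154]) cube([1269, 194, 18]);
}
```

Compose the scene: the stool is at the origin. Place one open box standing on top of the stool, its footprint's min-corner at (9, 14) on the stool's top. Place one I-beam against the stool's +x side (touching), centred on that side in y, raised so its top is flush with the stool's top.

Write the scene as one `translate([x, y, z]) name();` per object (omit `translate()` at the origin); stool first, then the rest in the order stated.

stool();
translate([9, 14, 428]) open_box();
translate([330, 61, 256]) I_beam();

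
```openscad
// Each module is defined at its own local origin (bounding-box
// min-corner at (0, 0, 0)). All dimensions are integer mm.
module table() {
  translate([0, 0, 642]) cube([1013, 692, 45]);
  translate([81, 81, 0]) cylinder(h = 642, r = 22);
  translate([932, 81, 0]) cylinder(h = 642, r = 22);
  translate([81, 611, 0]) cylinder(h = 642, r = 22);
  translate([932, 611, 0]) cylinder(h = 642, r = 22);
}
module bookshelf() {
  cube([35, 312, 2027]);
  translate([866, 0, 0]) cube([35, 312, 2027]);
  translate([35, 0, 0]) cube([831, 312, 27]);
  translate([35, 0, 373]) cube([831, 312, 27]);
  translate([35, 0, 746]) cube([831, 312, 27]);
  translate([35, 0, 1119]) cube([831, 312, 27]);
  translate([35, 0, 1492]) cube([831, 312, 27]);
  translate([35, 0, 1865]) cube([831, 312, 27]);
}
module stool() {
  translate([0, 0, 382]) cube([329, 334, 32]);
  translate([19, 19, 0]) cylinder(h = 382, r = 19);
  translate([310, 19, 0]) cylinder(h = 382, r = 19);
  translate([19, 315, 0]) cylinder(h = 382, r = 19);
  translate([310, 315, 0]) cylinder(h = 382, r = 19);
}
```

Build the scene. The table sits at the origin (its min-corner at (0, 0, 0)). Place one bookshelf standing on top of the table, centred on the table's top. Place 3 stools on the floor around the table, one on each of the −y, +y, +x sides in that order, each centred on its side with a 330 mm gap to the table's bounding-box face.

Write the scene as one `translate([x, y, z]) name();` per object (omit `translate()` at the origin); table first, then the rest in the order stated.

table();
translate([56, 190, 687]) bookshelf();
translate([342, -664, 0]) stool();
translate([342, 1022, 0]) stool();
translate([1343, 179, 0]) stool();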